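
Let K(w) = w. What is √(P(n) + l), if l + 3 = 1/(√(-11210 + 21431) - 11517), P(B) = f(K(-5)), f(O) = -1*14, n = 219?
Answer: √(-74762132722990191 - 33157767*√10221)/66315534 ≈ 4.1231*I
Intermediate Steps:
f(O) = -14
P(B) = -14
l = -3 + 1/(-11517 + √10221) (l = -3 + 1/(√(-11210 + 21431) - 11517) = -3 + 1/(√10221 - 11517) = -3 + 1/(-11517 + √10221) ≈ -3.0001)
√(P(n) + l) = √(-14 + (-132634907/44210356 - √10221/132631068)) = √(-751579891/44210356 - √10221/132631068)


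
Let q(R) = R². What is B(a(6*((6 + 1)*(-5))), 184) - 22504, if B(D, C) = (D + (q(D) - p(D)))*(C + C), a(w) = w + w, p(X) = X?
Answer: 64892696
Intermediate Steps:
a(w) = 2*w
B(D, C) = 2*C*D² (B(D, C) = (D + (D² - D))*(C + C) = D²*(2*C) = 2*C*D²)
B(a(6*((6 + 1)*(-5))), 184) - 22504 = 2*184*(2*(6*((6 + 1)*(-5))))² - 22504 = 2*184*(2*(6*(7*(-5))))² - 22504 = 2*184*(2*(6*(-35)))² - 22504 = 2*184*(2*(-210))² - 22504 = 2*184*(-420)² - 22504 = 2*184*176400 - 22504 = 64915200 - 22504 = 64892696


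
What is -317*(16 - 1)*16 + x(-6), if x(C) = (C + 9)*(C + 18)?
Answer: -76044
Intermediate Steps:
x(C) = (9 + C)*(18 + C)
-317*(16 - 1)*16 + x(-6) = -317*(16 - 1)*16 + (162 + (-6)**2 + 27*(-6)) = -4755*16 + (162 + 36 - 162) = -317*240 + 36 = -76080 + 36 = -76044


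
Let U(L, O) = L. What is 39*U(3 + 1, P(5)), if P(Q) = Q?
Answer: 156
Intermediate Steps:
39*U(3 + 1, P(5)) = 39*(3 + 1) = 39*4 = 156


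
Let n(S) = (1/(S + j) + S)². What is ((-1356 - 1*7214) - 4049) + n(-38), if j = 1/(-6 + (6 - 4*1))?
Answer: -261549047/23409 ≈ -11173.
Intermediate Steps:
j = -¼ (j = 1/(-6 + (6 - 4)) = 1/(-6 + 2) = 1/(-4) = -¼ ≈ -0.25000)
n(S) = (S + 1/(-¼ + S))² (n(S) = (1/(S - ¼) + S)² = (1/(-¼ + S) + S)² = (S + 1/(-¼ + S))²)
((-1356 - 1*7214) - 4049) + n(-38) = ((-1356 - 1*7214) - 4049) + (4 - 1*(-38) + 4*(-38)²)²/(-1 + 4*(-38))² = ((-1356 - 7214) - 4049) + (4 + 38 + 4*1444)²/(-1 - 152)² = (-8570 - 4049) + (4 + 38 + 5776)²/(-153)² = -12619 + (1/23409)*5818² = -12619 + (1/23409)*33849124 = -12619 + 33849124/23409 = -261549047/23409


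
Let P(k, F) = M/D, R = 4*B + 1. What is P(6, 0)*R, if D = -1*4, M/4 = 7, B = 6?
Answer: -175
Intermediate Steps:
M = 28 (M = 4*7 = 28)
D = -4
R = 25 (R = 4*6 + 1 = 24 + 1 = 25)
P(k, F) = -7 (P(k, F) = 28/(-4) = 28*(-1/4) = -7)
P(6, 0)*R = -7*25 = -175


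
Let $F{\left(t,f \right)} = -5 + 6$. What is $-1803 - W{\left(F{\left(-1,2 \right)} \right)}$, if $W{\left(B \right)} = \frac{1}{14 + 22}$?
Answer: $- \frac{64909}{36} \approx -1803.0$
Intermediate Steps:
$F{\left(t,f \right)} = 1$
$W{\left(B \right)} = \frac{1}{36}$
$-1803 - W{\left(F{\left(-1,2 \right)} \right)} = -1803 - \frac{1}{36} = - \frac{64909}{36}$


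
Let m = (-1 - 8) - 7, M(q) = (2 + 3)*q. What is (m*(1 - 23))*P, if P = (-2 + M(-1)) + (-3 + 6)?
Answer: -1408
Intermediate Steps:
M(q) = 5*q
m = -16 (m = -9 - 7 = -16)
P = -4 (P = (-2 + 5*(-1)) + (-3 + 6) = (-2 - 5) + 3 = -7 + 3 = -4)
(m*(1 - 23))*P = -16*(1 - 23)*(-4) = -16*(-22)*(-4) = 352*(-4) = -1408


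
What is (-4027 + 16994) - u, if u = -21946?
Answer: 34913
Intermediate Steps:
(-4027 + 16994) - u = (-4027 + 16994) - 1*(-21946) = 12967 + 21946 = 34913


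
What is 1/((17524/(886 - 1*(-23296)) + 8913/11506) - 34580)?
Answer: -139119046/4810528028025 ≈ -2.8920e-5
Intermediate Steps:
1/((17524/(886 - 1*(-23296)) + 8913/11506) - 34580) = 1/((17524/(886 + 23296) + 8913*(1/11506)) - 34580) = 1/((17524/24182 + 8913/11506) - 34580) = 1/((17524*(1/24182) + 8913/11506) - 34580) = 1/((8762/12091 + 8913/11506) - 34580) = 1/(208582655/139119046 - 34580) = 1/(-4810528028025/139119046) = -139119046/4810528028025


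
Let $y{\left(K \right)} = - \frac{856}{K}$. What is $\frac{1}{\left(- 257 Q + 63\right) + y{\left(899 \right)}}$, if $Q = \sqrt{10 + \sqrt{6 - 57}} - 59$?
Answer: $- \frac{1}{- \frac{13687318}{899} + 257 \sqrt{10 + i \sqrt{51}}} \approx 6.9578 \cdot 10^{-5} + 1.3313 \cdot 10^{-6} i$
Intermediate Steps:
$Q = -59 + \sqrt{10 + i \sqrt{51}}$ ($Q = \sqrt{10 + \sqrt{-51}} - 59 = \sqrt{10 + i \sqrt{51}} - 59 = -59 + \sqrt{10 + i \sqrt{51}} \approx -55.662 + 1.0696 i$)
$\frac{1}{\left(- 257 Q + 63\right) + y{\left(899 \right)}} = \frac{1}{\left(- 257 \left(-59 + \sqrt{10 + i \sqrt{51}}\right) + 63\right) - \frac{856}{899}} = \frac{1}{\left(\left(15163 - 257 \sqrt{10 + i \sqrt{51}}\right) + 63\right) - \frac{856}{899}} = \frac{1}{\left(15226 - 257 \sqrt{10 + i \sqrt{51}}\right) - \frac{856}{899}} = \frac{1}{\frac{13687318}{899} - 257 \sqrt{10 + i \sqrt{51}}}$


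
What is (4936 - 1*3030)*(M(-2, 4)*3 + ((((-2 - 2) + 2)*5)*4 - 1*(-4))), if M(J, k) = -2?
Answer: -80052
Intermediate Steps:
(4936 - 1*3030)*(M(-2, 4)*3 + ((((-2 - 2) + 2)*5)*4 - 1*(-4))) = (4936 - 1*3030)*(-2*3 + ((((-2 - 2) + 2)*5)*4 - 1*(-4))) = (4936 - 3030)*(-6 + (((-4 + 2)*5)*4 + 4)) = 1906*(-6 + (-2*5*4 + 4)) = 1906*(-6 + (-10*4 + 4)) = 1906*(-6 + (-40 + 4)) = 1906*(-6 - 36) = 1906*(-42) = -80052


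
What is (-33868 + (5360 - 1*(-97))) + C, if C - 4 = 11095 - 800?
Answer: -18112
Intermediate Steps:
C = 10299 (C = 4 + (11095 - 800) = 4 + 10295 = 10299)
(-33868 + (5360 - 1*(-97))) + C = (-33868 + (5360 - 1*(-97))) + 10299 = (-33868 + (5360 + 97)) + 10299 = (-33868 + 5457) + 10299 = -28411 + 10299 = -18112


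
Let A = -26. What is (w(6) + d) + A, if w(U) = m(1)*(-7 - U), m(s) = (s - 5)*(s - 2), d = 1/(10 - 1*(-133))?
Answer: -11153/143 ≈ -77.993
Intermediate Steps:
d = 1/143 (d = 1/(10 + 133) = 1/143 ≈ 0.0069930)
m(s) = (-5 + s)*(-2 + s)
w(U) = -28 - 4*U (w(U) = (10 + 1**2 - 7*1)*(-7 - U) = (10 + 1 - 7)*(-7 - U) = 4*(-7 - U) = -28 - 4*U)
(w(6) + d) + A = ((-28 - 4*6) + 1/143) - 26 = ((-28 - 24) + 1/143) - 26 = (-52 + 1/143) - 26 = -7435/143 - 26 = -11153/143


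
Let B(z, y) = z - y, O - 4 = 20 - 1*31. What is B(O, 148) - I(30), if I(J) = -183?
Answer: 28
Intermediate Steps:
O = -7 (O = 4 + (20 - 1*31) = 4 + (20 - 31) = 4 - 11 = -7)
B(O, 148) - I(30) = (-7 - 1*148) - 1*(-183) = (-7 - 148) + 183 = -155 + 183 = 28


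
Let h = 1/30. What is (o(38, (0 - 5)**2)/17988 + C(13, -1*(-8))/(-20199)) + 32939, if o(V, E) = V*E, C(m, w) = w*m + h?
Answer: 14960075996708/454174515 ≈ 32939.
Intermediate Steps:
h = 1/30 ≈ 0.033333
C(m, w) = 1/30 + m*w (C(m, w) = w*m + 1/30 = m*w + 1/30 = 1/30 + m*w)
o(V, E) = E*V
(o(38, (0 - 5)**2)/17988 + C(13, -1*(-8))/(-20199)) + 32939 = (((0 - 5)**2*38)/17988 + (1/30 + 13*(-1*(-8)))/(-20199)) + 32939 = (((-5)**2*38)*(1/17988) + (1/30 + 13*8)*(-1/20199)) + 32939 = ((25*38)*(1/17988) + (1/30 + 104)*(-1/20199)) + 32939 = (950*(1/17988) + (3121/30)*(-1/20199)) + 32939 = (475/8994 - 3121/605970) + 32939 = 21647123/454174515 + 32939 = 14960075996708/454174515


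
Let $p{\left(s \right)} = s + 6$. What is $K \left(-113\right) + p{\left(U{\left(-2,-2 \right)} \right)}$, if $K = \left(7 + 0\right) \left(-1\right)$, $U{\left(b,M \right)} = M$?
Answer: $795$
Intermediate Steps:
$p{\left(s \right)} = 6 + s$
$K = -7$ ($K = 7 \left(-1\right) = -7$)
$K \left(-113\right) + p{\left(U{\left(-2,-2 \right)} \right)} = \left(-7\right) \left(-113\right) + \left(6 - 2\right) = 791 + 4 = 795$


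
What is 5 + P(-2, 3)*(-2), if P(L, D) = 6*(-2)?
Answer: 29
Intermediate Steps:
P(L, D) = -12
5 + P(-2, 3)*(-2) = 5 - 12*(-2) = 5 + 24 = 29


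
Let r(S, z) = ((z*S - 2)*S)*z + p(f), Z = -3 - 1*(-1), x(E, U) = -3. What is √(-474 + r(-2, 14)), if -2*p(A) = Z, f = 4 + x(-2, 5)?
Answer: √367 ≈ 19.157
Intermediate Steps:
Z = -2 (Z = -3 + 1 = -2)
f = 1 (f = 4 - 3 = 1)
p(A) = 1 (p(A) = -½*(-2) = 1)
r(S, z) = 1 + S*z*(-2 + S*z) (r(S, z) = ((z*S - 2)*S)*z + 1 = ((S*z - 2)*S)*z + 1 = ((-2 + S*z)*S)*z + 1 = (S*(-2 + S*z))*z + 1 = S*z*(-2 + S*z) + 1 = 1 + S*z*(-2 + S*z))
√(-474 + r(-2, 14)) = √(-474 + (1 + (-2)²*14² - 2*(-2)*14)) = √(-474 + (1 + 4*196 + 56)) = √(-474 + (1 + 784 + 56)) = √(-474 + 841) = √367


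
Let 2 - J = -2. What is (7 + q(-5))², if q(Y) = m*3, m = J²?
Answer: 3025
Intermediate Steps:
J = 4 (J = 2 - 1*(-2) = 2 + 2 = 4)
m = 16 (m = 4² = 16)
q(Y) = 48 (q(Y) = 16*3 = 48)
(7 + q(-5))² = (7 + 48)² = 55² = 3025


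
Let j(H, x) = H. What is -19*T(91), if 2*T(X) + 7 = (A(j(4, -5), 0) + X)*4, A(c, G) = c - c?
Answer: -6783/2 ≈ -3391.5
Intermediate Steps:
A(c, G) = 0
T(X) = -7/2 + 2*X (T(X) = -7/2 + ((0 + X)*4)/2 = -7/2 + (X*4)/2 = -7/2 + (4*X)/2 = -7/2 + 2*X)
-19*T(91) = -19*(-7/2 + 2*91) = -19*(-7/2 + 182) = -19*357/2 = -6783/2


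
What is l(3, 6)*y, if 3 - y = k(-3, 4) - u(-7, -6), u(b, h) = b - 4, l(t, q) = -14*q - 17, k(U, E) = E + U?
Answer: 909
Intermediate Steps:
l(t, q) = -17 - 14*q
u(b, h) = -4 + b
y = -9 (y = 3 - ((4 - 3) - (-4 - 7)) = 3 - (1 - 1*(-11)) = 3 - (1 + 11) = 3 - 1*12 = 3 - 12 = -9)
l(3, 6)*y = (-17 - 14*6)*(-9) = (-17 - 84)*(-9) = -101*(-9) = 909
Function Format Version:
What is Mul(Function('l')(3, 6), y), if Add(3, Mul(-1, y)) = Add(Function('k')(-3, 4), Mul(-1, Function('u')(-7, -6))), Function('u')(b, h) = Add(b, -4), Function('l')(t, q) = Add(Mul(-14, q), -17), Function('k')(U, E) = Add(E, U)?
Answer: 909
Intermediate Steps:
Function('l')(t, q) = Add(-17, Mul(-14, q))
Function('u')(b, h) = Add(-4, b)
y = -9 (y = Add(3, Mul(-1, Add(Add(4, -3), Mul(-1, Add(-4, -7))))) = Add(3, Mul(-1, Add(1, Mul(-1, -11)))) = Add(3, Mul(-1, Add(1, 11))) = Add(3, Mul(-1, 12)) = Add(3, -12) = -9)
Mul(Function('l')(3, 6), y) = Mul(Add(-17, Mul(-14, 6)), -9) = Mul(Add(-17, -84), -9) = Mul(-101, -9) = 909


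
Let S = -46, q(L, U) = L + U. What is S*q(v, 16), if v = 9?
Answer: -1150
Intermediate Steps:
S*q(v, 16) = -46*(9 + 16) = -46*25 = -1150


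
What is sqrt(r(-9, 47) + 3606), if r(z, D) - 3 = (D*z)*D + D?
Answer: 5*I*sqrt(649) ≈ 127.38*I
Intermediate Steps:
r(z, D) = 3 + D + z*D**2 (r(z, D) = 3 + ((D*z)*D + D) = 3 + (z*D**2 + D) = 3 + (D + z*D**2) = 3 + D + z*D**2)
sqrt(r(-9, 47) + 3606) = sqrt((3 + 47 - 9*47**2) + 3606) = sqrt((3 + 47 - 9*2209) + 3606) = sqrt((3 + 47 - 19881) + 3606) = sqrt(-19831 + 3606) = sqrt(-16225) = 5*I*sqrt(649)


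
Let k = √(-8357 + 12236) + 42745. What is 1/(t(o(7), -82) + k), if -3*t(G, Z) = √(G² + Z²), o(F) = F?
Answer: 3/(128235 - √6773 + 9*√431) ≈ 2.3375e-5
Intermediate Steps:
k = 42745 + 3*√431 (k = √3879 + 42745 = 3*√431 + 42745 = 42745 + 3*√431 ≈ 42807.)
t(G, Z) = -√(G² + Z²)/3
1/(t(o(7), -82) + k) = 1/(-√(7² + (-82)²)/3 + (42745 + 3*√431)) = 1/(-√(49 + 6724)/3 + (42745 + 3*√431)) = 1/(-√6773/3 + (42745 + 3*√431)) = 1/(42745 + 3*√431 - √6773/3)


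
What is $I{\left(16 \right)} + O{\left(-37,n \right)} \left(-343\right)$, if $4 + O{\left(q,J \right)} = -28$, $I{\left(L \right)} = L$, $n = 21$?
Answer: $10992$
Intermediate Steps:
$O{\left(q,J \right)} = -32$ ($O{\left(q,J \right)} = -4 - 28 = -32$)
$I{\left(16 \right)} + O{\left(-37,n \right)} \left(-343\right) = 16 - -10976 = 16 + 10976 = 10992$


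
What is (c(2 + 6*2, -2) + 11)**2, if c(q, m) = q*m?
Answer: 289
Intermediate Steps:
c(q, m) = m*q
(c(2 + 6*2, -2) + 11)**2 = (-2*(2 + 6*2) + 11)**2 = (-2*(2 + 12) + 11)**2 = (-2*14 + 11)**2 = (-28 + 11)**2 = (-17)**2 = 289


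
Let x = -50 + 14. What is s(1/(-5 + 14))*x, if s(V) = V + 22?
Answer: -796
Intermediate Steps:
s(V) = 22 + V
x = -36
s(1/(-5 + 14))*x = (22 + 1/(-5 + 14))*(-36) = (22 + 1/9)*(-36) = (22 + ⅑)*(-36) = (199/9)*(-36) = -796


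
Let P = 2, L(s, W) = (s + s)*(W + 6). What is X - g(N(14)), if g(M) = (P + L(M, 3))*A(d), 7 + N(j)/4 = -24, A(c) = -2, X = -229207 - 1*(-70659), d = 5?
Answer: -163008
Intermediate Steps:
X = -158548 (X = -229207 + 70659 = -158548)
L(s, W) = 2*s*(6 + W) (L(s, W) = (2*s)*(6 + W) = 2*s*(6 + W))
N(j) = -124 (N(j) = -28 + 4*(-24) = -28 - 96 = -124)
g(M) = -4 - 36*M (g(M) = (2 + 2*M*(6 + 3))*(-2) = (2 + 2*M*9)*(-2) = (2 + 18*M)*(-2) = -4 - 36*M)
X - g(N(14)) = -158548 - (-4 - 36*(-124)) = -158548 - (-4 + 4464) = -158548 - 1*4460 = -158548 - 4460 = -163008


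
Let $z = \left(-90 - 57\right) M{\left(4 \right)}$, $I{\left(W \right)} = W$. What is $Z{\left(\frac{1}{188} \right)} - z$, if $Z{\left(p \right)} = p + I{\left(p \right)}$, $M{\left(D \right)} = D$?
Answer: $\frac{55273}{94} \approx 588.01$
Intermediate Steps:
$Z{\left(p \right)} = 2 p$ ($Z{\left(p \right)} = p + p = 2 p$)
$z = -588$ ($z = \left(-90 - 57\right) 4 = \left(-147\right) 4 = -588$)
$Z{\left(\frac{1}{188} \right)} - z = \frac{2}{188} - -588 = 2 \cdot \frac{1}{188} + 588 = \frac{1}{94} + 588 = \frac{55273}{94}$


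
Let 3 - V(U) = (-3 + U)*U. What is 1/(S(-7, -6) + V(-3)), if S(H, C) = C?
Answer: -1/21 ≈ -0.047619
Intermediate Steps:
V(U) = 3 - U*(-3 + U) (V(U) = 3 - (-3 + U)*U = 3 - U*(-3 + U))
1/(S(-7, -6) + V(-3)) = 1/(-6 + (3 - 1*(-3)**2 + 3*(-3))) = 1/(-6 + (3 - 1*9 - 9)) = 1/(-6 + (3 - 9 - 9)) = 1/(-6 - 15) = 1/(-21) = -1/21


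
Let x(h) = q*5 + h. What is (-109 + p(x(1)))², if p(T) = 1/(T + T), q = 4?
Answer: 20948929/1764 ≈ 11876.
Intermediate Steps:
x(h) = 20 + h (x(h) = 4*5 + h = 20 + h)
p(T) = 1/(2*T)
(-109 + p(x(1)))² = (-109 + 1/(2*(20 + 1)))² = (-109 + (½)/21)² = (-109 + (½)*(1/21))² = (-109 + 1/42)² = (-4577/42)² = 20948929/1764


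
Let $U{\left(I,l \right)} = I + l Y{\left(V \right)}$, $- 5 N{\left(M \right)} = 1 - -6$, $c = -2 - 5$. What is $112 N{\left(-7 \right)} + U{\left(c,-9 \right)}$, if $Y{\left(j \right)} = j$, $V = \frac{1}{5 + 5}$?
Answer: $- \frac{1647}{10} \approx -164.7$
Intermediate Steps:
$V = \frac{1}{10} \approx 0.1$
$c = -7$
$N{\left(M \right)} = - \frac{7}{5}$ ($N{\left(M \right)} = - \frac{1 - -6}{5} = - \frac{1 + 6}{5} = \left(- \frac{1}{5}\right) 7 = - \frac{7}{5}$)
$U{\left(I,l \right)} = I + \frac{l}{10}$ ($U{\left(I,l \right)} = I + l \frac{1}{10} = I + \frac{l}{10}$)
$112 N{\left(-7 \right)} + U{\left(c,-9 \right)} = 112 \left(- \frac{7}{5}\right) + \left(-7 + \frac{1}{10} \left(-9\right)\right) = - \frac{784}{5} - \frac{79}{10} = - \frac{1647}{10}$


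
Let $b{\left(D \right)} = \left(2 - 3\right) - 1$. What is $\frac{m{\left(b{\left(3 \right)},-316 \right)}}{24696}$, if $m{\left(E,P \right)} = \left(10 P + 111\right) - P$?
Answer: $- \frac{911}{8232} \approx -0.11067$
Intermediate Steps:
$b{\left(D \right)} = -2$ ($b{\left(D \right)} = -1 - 1 = -2$)
$m{\left(E,P \right)} = 111 + 9 P$ ($m{\left(E,P \right)} = \left(111 + 10 P\right) - P = 111 + 9 P$)
$\frac{m{\left(b{\left(3 \right)},-316 \right)}}{24696} = \frac{111 + 9 \left(-316\right)}{24696} = \left(111 - 2844\right) \frac{1}{24696} = \left(-2733\right) \frac{1}{24696} = - \frac{911}{8232}$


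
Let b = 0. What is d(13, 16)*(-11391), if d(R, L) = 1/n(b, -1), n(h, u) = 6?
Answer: -3797/2 ≈ -1898.5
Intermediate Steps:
d(R, L) = 1/6
d(13, 16)*(-11391) = (1/6)*(-11391) = -3797/2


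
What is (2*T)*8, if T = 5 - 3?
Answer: 32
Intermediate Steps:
T = 2
(2*T)*8 = (2*2)*8 = 4*8 = 32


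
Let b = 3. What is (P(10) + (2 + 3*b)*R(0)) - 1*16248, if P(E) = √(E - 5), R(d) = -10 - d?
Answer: -16358 + √5 ≈ -16356.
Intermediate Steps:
P(E) = √(-5 + E)
(P(10) + (2 + 3*b)*R(0)) - 1*16248 = (√(-5 + 10) + (2 + 3*3)*(-10 - 1*0)) - 1*16248 = (√5 + (2 + 9)*(-10 + 0)) - 16248 = (√5 + 11*(-10)) - 16248 = (√5 - 110) - 16248 = (-110 + √5) - 16248 = -16358 + √5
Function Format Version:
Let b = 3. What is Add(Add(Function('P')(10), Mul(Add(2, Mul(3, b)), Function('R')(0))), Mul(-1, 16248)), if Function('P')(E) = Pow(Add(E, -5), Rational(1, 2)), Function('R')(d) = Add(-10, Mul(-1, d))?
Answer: Add(-16358, Pow(5, Rational(1, 2))) ≈ -16356.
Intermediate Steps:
Function('P')(E) = Pow(Add(-5, E), Rational(1, 2))
Add(Add(Function('P')(10), Mul(Add(2, Mul(3, b)), Function('R')(0))), Mul(-1, 16248)) = Add(Add(Pow(Add(-5, 10), Rational(1, 2)), Mul(Add(2, Mul(3, 3)), Add(-10, Mul(-1, 0)))), Mul(-1, 16248)) = Add(Add(Pow(5, Rational(1, 2)), Mul(Add(2, 9), Add(-10, 0))), -16248) = Add(Add(Pow(5, Rational(1, 2)), Mul(11, -10)), -16248) = Add(Add(Pow(5, Rational(1, 2)), -110), -16248) = Add(Add(-110, Pow(5, Rational(1, 2))), -16248) = Add(-16358, Pow(5, Rational(1, 2)))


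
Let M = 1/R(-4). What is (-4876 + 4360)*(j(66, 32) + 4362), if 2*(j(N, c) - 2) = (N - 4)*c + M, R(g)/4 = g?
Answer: -22109439/8 ≈ -2.7637e+6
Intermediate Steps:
R(g) = 4*g
M = -1/16 (M = 1/(4*(-4)) = 1/(-16) = -1/16 ≈ -0.062500)
j(N, c) = 63/32 + c*(-4 + N)/2 (j(N, c) = 2 + ((N - 4)*c - 1/16)/2 = 2 + ((-4 + N)*c - 1/16)/2 = 2 + (c*(-4 + N) - 1/16)/2 = 2 + (-1/16 + c*(-4 + N))/2 = 2 + (-1/32 + c*(-4 + N)/2) = 63/32 + c*(-4 + N)/2)
(-4876 + 4360)*(j(66, 32) + 4362) = (-4876 + 4360)*((63/32 - 2*32 + (½)*66*32) + 4362) = -516*((63/32 - 64 + 1056) + 4362) = -516*(31807/32 + 4362) = -516*171391/32 = -22109439/8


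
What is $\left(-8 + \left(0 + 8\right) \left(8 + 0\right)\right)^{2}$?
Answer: $3136$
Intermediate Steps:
$\left(-8 + \left(0 + 8\right) \left(8 + 0\right)\right)^{2} = \left(-8 + 8 \cdot 8\right)^{2} = \left(-8 + 64\right)^{2} = 56^{2} = 3136$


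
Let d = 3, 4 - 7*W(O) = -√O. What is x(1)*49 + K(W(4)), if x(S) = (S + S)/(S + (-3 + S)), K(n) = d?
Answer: -95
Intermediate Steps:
W(O) = 4/7 + √O/7 (W(O) = 4/7 - (-1)*√O/7 = 4/7 + √O/7)
K(n) = 3
x(S) = 2*S/(-3 + 2*S) (x(S) = (2*S)/(-3 + 2*S) = 2*S/(-3 + 2*S))
x(1)*49 + K(W(4)) = (2*1/(-3 + 2*1))*49 + 3 = (2*1/(-3 + 2))*49 + 3 = (2*1/(-1))*49 + 3 = (2*1*(-1))*49 + 3 = -2*49 + 3 = -98 + 3 = -95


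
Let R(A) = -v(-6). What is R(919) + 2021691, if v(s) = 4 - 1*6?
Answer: 2021693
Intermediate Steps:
v(s) = -2 (v(s) = 4 - 6 = -2)
R(A) = 2 (R(A) = -1*(-2) = 2)
R(919) + 2021691 = 2 + 2021691 = 2021693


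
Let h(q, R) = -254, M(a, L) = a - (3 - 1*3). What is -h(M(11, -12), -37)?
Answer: 254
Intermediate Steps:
M(a, L) = a (M(a, L) = a - (3 - 3) = a - 1*0 = a + 0 = a)
-h(M(11, -12), -37) = -1*(-254) = 254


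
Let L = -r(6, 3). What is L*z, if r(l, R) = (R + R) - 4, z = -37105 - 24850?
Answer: 123910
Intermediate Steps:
z = -61955
r(l, R) = -4 + 2*R (r(l, R) = 2*R - 4 = -4 + 2*R)
L = -2 (L = -(-4 + 2*3) = -(-4 + 6) = -1*2 = -2)
L*z = -2*(-61955) = 123910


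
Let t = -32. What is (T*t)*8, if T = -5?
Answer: 1280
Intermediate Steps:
(T*t)*8 = -5*(-32)*8 = 160*8 = 1280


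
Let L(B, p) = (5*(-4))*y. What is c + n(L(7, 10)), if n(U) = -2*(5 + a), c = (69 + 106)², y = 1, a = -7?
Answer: 30629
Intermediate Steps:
c = 30625 (c = 175² = 30625)
L(B, p) = -20 (L(B, p) = (5*(-4))*1 = -20*1 = -20)
n(U) = 4 (n(U) = -2*(5 - 7) = -2*(-2) = 4)
c + n(L(7, 10)) = 30625 + 4 = 30629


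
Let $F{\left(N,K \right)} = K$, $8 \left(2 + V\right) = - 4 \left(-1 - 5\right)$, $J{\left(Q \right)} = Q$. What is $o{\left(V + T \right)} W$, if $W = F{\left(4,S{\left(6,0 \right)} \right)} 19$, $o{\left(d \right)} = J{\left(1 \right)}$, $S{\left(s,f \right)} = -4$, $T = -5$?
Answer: $-76$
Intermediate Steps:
$V = 1$ ($V = -2 + \frac{\left(-4\right) \left(-1 - 5\right)}{8} = -2 + \frac{\left(-4\right) \left(-6\right)}{8} = -2 + \frac{1}{8} \cdot 24 = -2 + 3 = 1$)
$o{\left(d \right)} = 1$
$W = -76$ ($W = \left(-4\right) 19 = -76$)
$o{\left(V + T \right)} W = 1 \left(-76\right) = -76$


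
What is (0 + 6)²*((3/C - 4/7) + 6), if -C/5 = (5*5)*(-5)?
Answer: 855756/4375 ≈ 195.60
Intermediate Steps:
C = 625 (C = -5*5*5*(-5) = -125*(-5) = -5*(-125) = 625)
(0 + 6)²*((3/C - 4/7) + 6) = (0 + 6)²*((3/625 - 4/7) + 6) = 6²*((3*(1/625) - 4*⅐) + 6) = 36*((3/625 - 4/7) + 6) = 36*(-2479/4375 + 6) = 36*(23771/4375) = 855756/4375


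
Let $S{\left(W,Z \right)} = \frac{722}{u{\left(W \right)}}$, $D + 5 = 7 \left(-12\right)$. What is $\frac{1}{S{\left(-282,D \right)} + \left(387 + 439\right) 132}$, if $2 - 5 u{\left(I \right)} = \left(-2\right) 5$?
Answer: $\frac{6}{655997} \approx 9.1464 \cdot 10^{-6}$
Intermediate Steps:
$u{\left(I \right)} = \frac{12}{5}$ ($u{\left(I \right)} = \frac{2}{5} - \frac{\left(-2\right) 5}{5} = \frac{2}{5} - -2 = \frac{2}{5} + 2 = \frac{12}{5}$)
$D = -89$ ($D = -5 + 7 \left(-12\right) = -5 - 84 = -89$)
$S{\left(W,Z \right)} = \frac{1805}{6}$ ($S{\left(W,Z \right)} = \frac{722}{\frac{12}{5}} = 722 \cdot \frac{5}{12} = \frac{1805}{6}$)
$\frac{1}{S{\left(-282,D \right)} + \left(387 + 439\right) 132} = \frac{1}{\frac{1805}{6} + \left(387 + 439\right) 132} = \frac{1}{\frac{1805}{6} + 826 \cdot 132} = \frac{1}{\frac{1805}{6} + 109032} = \frac{1}{\frac{655997}{6}} = \frac{6}{655997}$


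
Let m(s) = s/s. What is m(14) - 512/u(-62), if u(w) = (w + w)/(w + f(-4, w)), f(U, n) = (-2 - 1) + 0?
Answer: -8289/31 ≈ -267.39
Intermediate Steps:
f(U, n) = -3 (f(U, n) = -3 + 0 = -3)
m(s) = 1
u(w) = 2*w/(-3 + w) (u(w) = (w + w)/(w - 3) = (2*w)/(-3 + w) = 2*w/(-3 + w))
m(14) - 512/u(-62) = 1 - 512/(2*(-62)/(-3 - 62)) = 1 - 512/(2*(-62)/(-65)) = 1 - 512/(2*(-62)*(-1/65)) = 1 - 512/124/65 = 1 - 512*65/124 = 1 - 1*8320/31 = 1 - 8320/31 = -8289/31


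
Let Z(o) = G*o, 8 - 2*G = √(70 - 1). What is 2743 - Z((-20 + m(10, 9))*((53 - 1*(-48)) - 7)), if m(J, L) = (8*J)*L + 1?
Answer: -260833 + 32947*√69 ≈ 12845.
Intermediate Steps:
m(J, L) = 1 + 8*J*L (m(J, L) = 8*J*L + 1 = 1 + 8*J*L)
G = 4 - √69/2 (G = 4 - √(70 - 1)/2 = 4 - √69/2 ≈ -0.15331)
Z(o) = o*(4 - √69/2) (Z(o) = (4 - √69/2)*o = o*(4 - √69/2))
2743 - Z((-20 + m(10, 9))*((53 - 1*(-48)) - 7)) = 2743 - (-20 + (1 + 8*10*9))*((53 - 1*(-48)) - 7)*(8 - √69)/2 = 2743 - (-20 + (1 + 720))*((53 + 48) - 7)*(8 - √69)/2 = 2743 - (-20 + 721)*(101 - 7)*(8 - √69)/2 = 2743 - 701*94*(8 - √69)/2 = 2743 - 65894*(8 - √69)/2 = 2743 - (263576 - 32947*√69) = 2743 + (-263576 + 32947*√69) = -260833 + 32947*√69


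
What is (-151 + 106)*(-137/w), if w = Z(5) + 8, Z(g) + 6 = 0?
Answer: 6165/2 ≈ 3082.5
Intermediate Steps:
Z(g) = -6 (Z(g) = -6 + 0 = -6)
w = 2 (w = -6 + 8 = 2)
(-151 + 106)*(-137/w) = (-151 + 106)*(-137/2) = -(-6165)/2 = -45*(-137/2) = 6165/2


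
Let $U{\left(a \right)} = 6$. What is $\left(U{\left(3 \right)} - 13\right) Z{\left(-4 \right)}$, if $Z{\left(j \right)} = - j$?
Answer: $-28$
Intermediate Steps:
$\left(U{\left(3 \right)} - 13\right) Z{\left(-4 \right)} = \left(6 - 13\right) \left(\left(-1\right) \left(-4\right)\right) = \left(-7\right) 4 = -28$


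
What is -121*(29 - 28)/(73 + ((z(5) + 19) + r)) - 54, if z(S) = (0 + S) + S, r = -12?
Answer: -4981/90 ≈ -55.344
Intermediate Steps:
z(S) = 2*S (z(S) = S + S = 2*S)
-121*(29 - 28)/(73 + ((z(5) + 19) + r)) - 54 = -121*(29 - 28)/(73 + ((2*5 + 19) - 12)) - 54 = -121/(73 + ((10 + 19) - 12)) - 54 = -121/(73 + (29 - 12)) - 54 = -121/(73 + 17) - 54 = -121/90 - 54 = -4981/90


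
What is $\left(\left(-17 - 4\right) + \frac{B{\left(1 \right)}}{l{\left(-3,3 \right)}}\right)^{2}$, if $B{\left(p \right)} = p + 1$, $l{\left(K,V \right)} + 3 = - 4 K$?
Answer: $\frac{34969}{81} \approx 431.72$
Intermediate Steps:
$l{\left(K,V \right)} = -3 - 4 K$
$B{\left(p \right)} = 1 + p$
$\left(\left(-17 - 4\right) + \frac{B{\left(1 \right)}}{l{\left(-3,3 \right)}}\right)^{2} = \left(\left(-17 - 4\right) + \frac{1 + 1}{-3 - -12}\right)^{2} = \left(-21 + \frac{2}{-3 + 12}\right)^{2} = \left(-21 + \frac{2}{9}\right)^{2} = \left(- \frac{187}{9}\right)^{2} = \frac{34969}{81}$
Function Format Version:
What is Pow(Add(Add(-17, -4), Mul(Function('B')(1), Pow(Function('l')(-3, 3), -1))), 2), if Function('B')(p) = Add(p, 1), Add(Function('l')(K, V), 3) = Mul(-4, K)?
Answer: Rational(34969, 81) ≈ 431.72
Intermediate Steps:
Function('l')(K, V) = Add(-3, Mul(-4, K))
Function('B')(p) = Add(1, p)
Pow(Add(Add(-17, -4), Mul(Function('B')(1), Pow(Function('l')(-3, 3), -1))), 2) = Pow(Add(Add(-17, -4), Mul(Add(1, 1), Pow(Add(-3, Mul(-4, -3)), -1))), 2) = Pow(Add(-21, Mul(2, Pow(Add(-3, 12), -1))), 2) = Pow(Add(-21, Mul(2, Pow(9, -1))), 2) = Pow(Add(-21, Mul(2, Rational(1, 9))), 2) = Pow(Add(-21, Rational(2, 9)), 2) = Pow(Rational(-187, 9), 2) = Rational(34969, 81)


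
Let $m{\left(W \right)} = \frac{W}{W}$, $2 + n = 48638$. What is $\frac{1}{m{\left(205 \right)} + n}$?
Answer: $\frac{1}{48637} \approx 2.056 \cdot 10^{-5}$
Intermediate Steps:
$n = 48636$ ($n = -2 + 48638 = 48636$)
$m{\left(W \right)} = 1$
$\frac{1}{m{\left(205 \right)} + n} = \frac{1}{1 + 48636} = \frac{1}{48637}$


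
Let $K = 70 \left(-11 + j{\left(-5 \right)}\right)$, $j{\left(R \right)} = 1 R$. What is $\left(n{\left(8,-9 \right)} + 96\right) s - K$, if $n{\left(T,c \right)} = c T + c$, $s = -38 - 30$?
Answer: $100$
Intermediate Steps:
$j{\left(R \right)} = R$
$s = -68$ ($s = -38 - 30 = -68$)
$n{\left(T,c \right)} = c + T c$ ($n{\left(T,c \right)} = T c + c = c + T c$)
$K = -1120$ ($K = 70 \left(-11 - 5\right) = 70 \left(-16\right) = -1120$)
$\left(n{\left(8,-9 \right)} + 96\right) s - K = \left(- 9 \left(1 + 8\right) + 96\right) \left(-68\right) - -1120 = \left(\left(-9\right) 9 + 96\right) \left(-68\right) + 1120 = \left(-81 + 96\right) \left(-68\right) + 1120 = 15 \left(-68\right) + 1120 = -1020 + 1120 = 100$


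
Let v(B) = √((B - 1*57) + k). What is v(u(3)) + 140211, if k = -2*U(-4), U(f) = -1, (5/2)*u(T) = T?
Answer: 140211 + I*√1345/5 ≈ 1.4021e+5 + 7.3348*I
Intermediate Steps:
u(T) = 2*T/5
k = 2 (k = -2*(-1) = 2)
v(B) = √(-55 + B) (v(B) = √((B - 1*57) + 2) = √((B - 57) + 2) = √((-57 + B) + 2) = √(-55 + B))
v(u(3)) + 140211 = √(-55 + (⅖)*3) + 140211 = √(-55 + 6/5) + 140211 = √(-269/5) + 140211 = I*√1345/5 + 140211 = 140211 + I*√1345/5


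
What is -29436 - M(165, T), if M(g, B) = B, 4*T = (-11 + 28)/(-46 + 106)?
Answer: -7064657/240 ≈ -29436.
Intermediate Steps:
T = 17/240 (T = ((-11 + 28)/(-46 + 106))/4 = (17/60)/4 = (17*(1/60))/4 = (¼)*(17/60) = 17/240 ≈ 0.070833)
-29436 - M(165, T) = -29436 - 1*17/240 = -29436 - 17/240 = -7064657/240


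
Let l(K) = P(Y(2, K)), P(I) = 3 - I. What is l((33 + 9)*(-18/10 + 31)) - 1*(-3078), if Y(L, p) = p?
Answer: 9273/5 ≈ 1854.6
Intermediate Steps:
l(K) = 3 - K
l((33 + 9)*(-18/10 + 31)) - 1*(-3078) = (3 - (33 + 9)*(-18/10 + 31)) - 1*(-3078) = (3 - 42*(-18*⅒ + 31)) + 3078 = (3 - 42*(-9/5 + 31)) + 3078 = (3 - 42*146/5) + 3078 = (3 - 1*6132/5) + 3078 = (3 - 6132/5) + 3078 = -6117/5 + 3078 = 9273/5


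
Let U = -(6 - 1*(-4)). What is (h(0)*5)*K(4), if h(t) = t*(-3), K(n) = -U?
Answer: 0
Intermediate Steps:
U = -10 (U = -(6 + 4) = -1*10 = -10)
K(n) = 10 (K(n) = -1*(-10) = 10)
h(t) = -3*t
(h(0)*5)*K(4) = (-3*0*5)*10 = (0*5)*10 = 0*10 = 0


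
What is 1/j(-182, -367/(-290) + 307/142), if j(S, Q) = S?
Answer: -1/182 ≈ -0.0054945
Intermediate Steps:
1/j(-182, -367/(-290) + 307/142) = 1/(-182) = -1/182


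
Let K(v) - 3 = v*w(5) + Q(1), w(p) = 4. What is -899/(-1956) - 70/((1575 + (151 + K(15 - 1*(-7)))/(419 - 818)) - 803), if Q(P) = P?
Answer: 14804509/40135164 ≈ 0.36887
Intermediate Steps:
K(v) = 4 + 4*v (K(v) = 3 + (v*4 + 1) = 3 + (4*v + 1) = 3 + (1 + 4*v) = 4 + 4*v)
-899/(-1956) - 70/((1575 + (151 + K(15 - 1*(-7)))/(419 - 818)) - 803) = -899/(-1956) - 70/((1575 + (151 + (4 + 4*(15 - 1*(-7))))/(419 - 818)) - 803) = -899*(-1/1956) - 70/((1575 + (151 + (4 + 4*(15 + 7)))/(-399)) - 803) = 899/1956 - 70/((1575 + (151 + (4 + 4*22))*(-1/399)) - 803) = 899/1956 - 70/((1575 + (151 + (4 + 88))*(-1/399)) - 803) = 899/1956 - 70/((1575 + (151 + 92)*(-1/399)) - 803) = 899/1956 - 70/((1575 + 243*(-1/399)) - 803) = 899/1956 - 70/((1575 - 81/133) - 803) = 899/1956 - 70/(209394/133 - 803) = 899/1956 - 70/102595/133 = 899/1956 - 70*133/102595 = 899/1956 - 1862/20519 = 14804509/40135164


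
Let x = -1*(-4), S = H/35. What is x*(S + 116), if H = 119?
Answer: 2388/5 ≈ 477.60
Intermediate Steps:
S = 17/5 (S = 119/35 = 119*(1/35) = 17/5 ≈ 3.4000)
x = 4
x*(S + 116) = 4*(17/5 + 116) = 4*(597/5) = 2388/5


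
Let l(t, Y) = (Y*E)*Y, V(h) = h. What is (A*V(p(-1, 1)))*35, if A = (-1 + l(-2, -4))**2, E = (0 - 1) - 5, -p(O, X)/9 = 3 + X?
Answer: -11855340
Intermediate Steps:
p(O, X) = -27 - 9*X (p(O, X) = -9*(3 + X) = -27 - 9*X)
E = -6 (E = -1 - 5 = -6)
l(t, Y) = -6*Y**2 (l(t, Y) = (Y*(-6))*Y = (-6*Y)*Y = -6*Y**2)
A = 9409 (A = (-1 - 6*(-4)**2)**2 = (-1 - 6*16)**2 = (-1 - 96)**2 = (-97)**2 = 9409)
(A*V(p(-1, 1)))*35 = (9409*(-27 - 9*1))*35 = (9409*(-27 - 9))*35 = (9409*(-36))*35 = -338724*35 = -11855340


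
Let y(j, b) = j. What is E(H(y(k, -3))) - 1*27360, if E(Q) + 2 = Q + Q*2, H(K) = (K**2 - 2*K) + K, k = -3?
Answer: -27326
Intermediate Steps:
H(K) = K**2 - K
E(Q) = -2 + 3*Q (E(Q) = -2 + (Q + Q*2) = -2 + (Q + 2*Q) = -2 + 3*Q)
E(H(y(k, -3))) - 1*27360 = (-2 + 3*(-3*(-1 - 3))) - 1*27360 = (-2 + 3*(-3*(-4))) - 27360 = (-2 + 3*12) - 27360 = (-2 + 36) - 27360 = 34 - 27360 = -27326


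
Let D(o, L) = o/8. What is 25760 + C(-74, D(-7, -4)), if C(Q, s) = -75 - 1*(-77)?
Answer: 25762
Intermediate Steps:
D(o, L) = o/8 (D(o, L) = o*(⅛) = o/8)
C(Q, s) = 2 (C(Q, s) = -75 + 77 = 2)
25760 + C(-74, D(-7, -4)) = 25760 + 2 = 25762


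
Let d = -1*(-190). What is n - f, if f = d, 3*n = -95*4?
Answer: -950/3 ≈ -316.67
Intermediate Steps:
n = -380/3 (n = (-95*4)/3 = (1/3)*(-380) = -380/3 ≈ -126.67)
d = 190
f = 190
n - f = -380/3 - 1*190 = -380/3 - 190 = -950/3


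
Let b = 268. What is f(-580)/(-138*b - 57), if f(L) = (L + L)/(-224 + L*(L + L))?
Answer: 145/3114110952 ≈ 4.6562e-8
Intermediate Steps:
f(L) = 2*L/(-224 + 2*L²) (f(L) = (2*L)/(-224 + L*(2*L)) = (2*L)/(-224 + 2*L²) = 2*L/(-224 + 2*L²))
f(-580)/(-138*b - 57) = (-580/(-112 + (-580)²))/(-138*268 - 57) = (-580/(-112 + 336400))/(-36984 - 57) = -580/336288/(-37041) = -580*1/336288*(-1/37041) = -145/84072*(-1/37041) = 145/3114110952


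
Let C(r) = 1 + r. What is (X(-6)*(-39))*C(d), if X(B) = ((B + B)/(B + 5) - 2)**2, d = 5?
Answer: -23400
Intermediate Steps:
X(B) = (-2 + 2*B/(5 + B))**2 (X(B) = ((2*B)/(5 + B) - 2)**2 = (2*B/(5 + B) - 2)**2 = (-2 + 2*B/(5 + B))**2)
(X(-6)*(-39))*C(d) = ((100/(5 - 6)**2)*(-39))*(1 + 5) = ((100/(-1)**2)*(-39))*6 = ((100*1)*(-39))*6 = (100*(-39))*6 = -3900*6 = -23400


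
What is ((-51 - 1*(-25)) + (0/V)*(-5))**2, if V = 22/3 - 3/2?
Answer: 676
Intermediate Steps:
V = 35/6 (V = 22*(1/3) - 3*1/2 = 22/3 - 3/2 = 35/6 ≈ 5.8333)
((-51 - 1*(-25)) + (0/V)*(-5))**2 = ((-51 - 1*(-25)) + (0/(35/6))*(-5))**2 = ((-51 + 25) + (0*(6/35))*(-5))**2 = (-26 + 0*(-5))**2 = (-26 + 0)**2 = (-26)**2 = 676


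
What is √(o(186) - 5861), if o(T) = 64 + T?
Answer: I*√5611 ≈ 74.907*I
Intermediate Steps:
√(o(186) - 5861) = √((64 + 186) - 5861) = √(250 - 5861) = √(-5611) = I*√5611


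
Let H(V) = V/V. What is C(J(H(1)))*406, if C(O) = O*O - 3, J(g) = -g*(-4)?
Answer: 5278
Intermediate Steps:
H(V) = 1
J(g) = 4*g
C(O) = -3 + O² (C(O) = O² - 3 = -3 + O²)
C(J(H(1)))*406 = (-3 + (4*1)²)*406 = (-3 + 4²)*406 = (-3 + 16)*406 = 13*406 = 5278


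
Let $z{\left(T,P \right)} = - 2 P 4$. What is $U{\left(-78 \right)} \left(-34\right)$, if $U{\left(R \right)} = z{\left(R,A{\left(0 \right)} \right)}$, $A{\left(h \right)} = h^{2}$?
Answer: $0$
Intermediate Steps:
$z{\left(T,P \right)} = - 8 P$
$U{\left(R \right)} = 0$ ($U{\left(R \right)} = - 8 \cdot 0^{2} = \left(-8\right) 0 = 0$)
$U{\left(-78 \right)} \left(-34\right) = 0 \left(-34\right) = 0$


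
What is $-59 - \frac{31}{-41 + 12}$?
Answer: $- \frac{1680}{29} \approx -57.931$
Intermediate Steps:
$-59 - \frac{31}{-41 + 12} = -59 - \frac{31}{-29} = -59 - - \frac{31}{29} = -59 + \frac{31}{29} = - \frac{1680}{29}$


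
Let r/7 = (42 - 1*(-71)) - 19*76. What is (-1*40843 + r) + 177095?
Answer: 126935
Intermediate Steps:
r = -9317 (r = 7*((42 - 1*(-71)) - 19*76) = 7*((42 + 71) - 1444) = 7*(113 - 1444) = 7*(-1331) = -9317)
(-1*40843 + r) + 177095 = (-1*40843 - 9317) + 177095 = (-40843 - 9317) + 177095 = -50160 + 177095 = 126935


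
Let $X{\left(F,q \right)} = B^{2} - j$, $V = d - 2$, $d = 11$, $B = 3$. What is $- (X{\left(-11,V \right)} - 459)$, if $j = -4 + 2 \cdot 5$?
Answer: $456$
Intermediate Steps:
$V = 9$ ($V = 11 - 2 = 9$)
$j = 6$ ($j = -4 + 10 = 6$)
$X{\left(F,q \right)} = 3$ ($X{\left(F,q \right)} = 3^{2} - 6 = 9 - 6 = 3$)
$- (X{\left(-11,V \right)} - 459) = - (3 - 459) = \left(-1\right) \left(-456\right) = 456$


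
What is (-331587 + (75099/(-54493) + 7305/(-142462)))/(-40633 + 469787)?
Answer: -2574181249067745/3331600507605964 ≈ -0.77266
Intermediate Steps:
(-331587 + (75099/(-54493) + 7305/(-142462)))/(-40633 + 469787) = (-331587 + (75099*(-1/54493) + 7305*(-1/142462)))/429154 = (-331587 + (-75099/54493 - 7305/142462))*(1/429154) = (-331587 - 11096825103/7763181766)*(1/429154) = -2574181249067745/7763181766*1/429154 = -2574181249067745/3331600507605964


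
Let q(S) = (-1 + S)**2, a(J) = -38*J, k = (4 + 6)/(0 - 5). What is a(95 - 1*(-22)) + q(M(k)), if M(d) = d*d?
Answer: -4437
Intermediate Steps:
k = -2 (k = 10/(-5) = 10*(-1/5) = -2)
M(d) = d**2
a(95 - 1*(-22)) + q(M(k)) = -38*(95 - 1*(-22)) + (-1 + (-2)**2)**2 = -38*(95 + 22) + (-1 + 4)**2 = -38*117 + 3**2 = -4446 + 9 = -4437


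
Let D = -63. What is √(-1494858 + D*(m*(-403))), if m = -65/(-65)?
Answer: I*√1469469 ≈ 1212.2*I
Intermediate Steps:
m = 1 (m = -65*(-1/65) = 1)
√(-1494858 + D*(m*(-403))) = √(-1494858 - 63*(-403)) = √(-1494858 + 25389) = √(-1469469) = I*√1469469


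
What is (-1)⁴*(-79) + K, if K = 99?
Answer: 20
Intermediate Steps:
(-1)⁴*(-79) + K = (-1)⁴*(-79) + 99 = 1*(-79) + 99 = -79 + 99 = 20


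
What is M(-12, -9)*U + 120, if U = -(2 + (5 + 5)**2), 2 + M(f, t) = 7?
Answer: -390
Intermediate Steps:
M(f, t) = 5 (M(f, t) = -2 + 7 = 5)
U = -102 (U = -(2 + 10**2) = -(2 + 100) = -1*102 = -102)
M(-12, -9)*U + 120 = 5*(-102) + 120 = -510 + 120 = -390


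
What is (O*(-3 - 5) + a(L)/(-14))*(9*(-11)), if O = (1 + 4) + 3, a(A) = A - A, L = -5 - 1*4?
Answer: 6336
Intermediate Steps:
L = -9 (L = -5 - 4 = -9)
a(A) = 0
O = 8 (O = 5 + 3 = 8)
(O*(-3 - 5) + a(L)/(-14))*(9*(-11)) = (8*(-3 - 5) + 0/(-14))*(9*(-11)) = (8*(-8) + 0*(-1/14))*(-99) = (-64 + 0)*(-99) = -64*(-99) = 6336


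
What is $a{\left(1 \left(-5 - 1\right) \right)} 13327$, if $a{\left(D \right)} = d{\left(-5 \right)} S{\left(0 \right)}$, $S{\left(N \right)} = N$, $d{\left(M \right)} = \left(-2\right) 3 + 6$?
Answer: $0$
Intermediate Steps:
$d{\left(M \right)} = 0$ ($d{\left(M \right)} = -6 + 6 = 0$)
$a{\left(D \right)} = 0$ ($a{\left(D \right)} = 0 \cdot 0 = 0$)
$a{\left(1 \left(-5 - 1\right) \right)} 13327 = 0 \cdot 13327 = 0$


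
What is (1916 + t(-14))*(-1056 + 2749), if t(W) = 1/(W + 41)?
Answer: 87583969/27 ≈ 3.2439e+6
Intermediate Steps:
t(W) = 1/(41 + W)
(1916 + t(-14))*(-1056 + 2749) = (1916 + 1/(41 - 14))*(-1056 + 2749) = (1916 + 1/27)*1693 = (51733/27)*1693 = 87583969/27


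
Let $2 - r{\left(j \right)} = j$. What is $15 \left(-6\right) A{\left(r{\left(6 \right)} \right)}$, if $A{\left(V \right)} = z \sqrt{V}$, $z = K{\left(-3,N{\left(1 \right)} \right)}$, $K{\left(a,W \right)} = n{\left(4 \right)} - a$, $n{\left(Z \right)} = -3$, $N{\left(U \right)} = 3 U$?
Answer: $0$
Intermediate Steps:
$r{\left(j \right)} = 2 - j$
$K{\left(a,W \right)} = -3 - a$
$z = 0$ ($z = -3 - -3 = -3 + 3 = 0$)
$A{\left(V \right)} = 0$ ($A{\left(V \right)} = 0 \sqrt{V} = 0$)
$15 \left(-6\right) A{\left(r{\left(6 \right)} \right)} = 15 \left(-6\right) 0 = \left(-90\right) 0 = 0$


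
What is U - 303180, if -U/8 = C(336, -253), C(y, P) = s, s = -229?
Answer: -301348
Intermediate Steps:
C(y, P) = -229
U = 1832 (U = -8*(-229) = 1832)
U - 303180 = 1832 - 303180 = -301348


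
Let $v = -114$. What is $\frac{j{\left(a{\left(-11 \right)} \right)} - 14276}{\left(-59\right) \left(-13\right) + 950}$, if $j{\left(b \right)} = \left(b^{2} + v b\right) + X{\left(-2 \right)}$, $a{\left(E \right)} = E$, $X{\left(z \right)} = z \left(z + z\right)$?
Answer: $- \frac{12893}{1717} \approx -7.509$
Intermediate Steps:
$X{\left(z \right)} = 2 z^{2}$ ($X{\left(z \right)} = z 2 z = 2 z^{2}$)
$j{\left(b \right)} = 8 + b^{2} - 114 b$ ($j{\left(b \right)} = \left(b^{2} - 114 b\right) + 2 \left(-2\right)^{2} = \left(b^{2} - 114 b\right) + 2 \cdot 4 = \left(b^{2} - 114 b\right) + 8 = 8 + b^{2} - 114 b$)
$\frac{j{\left(a{\left(-11 \right)} \right)} - 14276}{\left(-59\right) \left(-13\right) + 950} = \frac{\left(8 + \left(-11\right)^{2} - -1254\right) - 14276}{\left(-59\right) \left(-13\right) + 950} = \frac{\left(8 + 121 + 1254\right) - 14276}{767 + 950} = \frac{1383 - 14276}{1717} = \left(-12893\right) \frac{1}{1717} = - \frac{12893}{1717}$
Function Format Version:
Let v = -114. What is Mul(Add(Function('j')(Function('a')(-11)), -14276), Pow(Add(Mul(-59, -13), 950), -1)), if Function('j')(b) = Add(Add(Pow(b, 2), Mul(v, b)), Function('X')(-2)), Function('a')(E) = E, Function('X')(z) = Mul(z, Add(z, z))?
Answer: Rational(-12893, 1717) ≈ -7.5090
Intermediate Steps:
Function('X')(z) = Mul(2, Pow(z, 2)) (Function('X')(z) = Mul(z, Mul(2, z)) = Mul(2, Pow(z, 2)))
Function('j')(b) = Add(8, Pow(b, 2), Mul(-114, b)) (Function('j')(b) = Add(Add(Pow(b, 2), Mul(-114, b)), Mul(2, Pow(-2, 2))) = Add(Add(Pow(b, 2), Mul(-114, b)), Mul(2, 4)) = Add(Add(Pow(b, 2), Mul(-114, b)), 8) = Add(8, Pow(b, 2), Mul(-114, b)))
Mul(Add(Function('j')(Function('a')(-11)), -14276), Pow(Add(Mul(-59, -13), 950), -1)) = Mul(Add(Add(8, Pow(-11, 2), Mul(-114, -11)), -14276), Pow(Add(Mul(-59, -13), 950), -1)) = Mul(Add(Add(8, 121, 1254), -14276), Pow(Add(767, 950), -1)) = Mul(Add(1383, -14276), Pow(1717, -1)) = Mul(-12893, Rational(1, 1717)) = Rational(-12893, 1717)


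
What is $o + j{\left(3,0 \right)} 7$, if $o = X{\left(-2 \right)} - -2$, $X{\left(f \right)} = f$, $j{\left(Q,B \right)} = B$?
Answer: $0$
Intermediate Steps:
$o = 0$ ($o = -2 - -2 = -2 + 2 = 0$)
$o + j{\left(3,0 \right)} 7 = 0 + 0 \cdot 7 = 0 + 0 = 0$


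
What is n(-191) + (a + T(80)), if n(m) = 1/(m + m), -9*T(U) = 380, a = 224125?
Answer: 770396581/3438 ≈ 2.2408e+5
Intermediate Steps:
T(U) = -380/9 (T(U) = -⅑*380 = -380/9)
n(m) = 1/(2*m)
n(-191) + (a + T(80)) = (½)/(-191) + (224125 - 380/9) = (½)*(-1/191) + 2016745/9 = -1/382 + 2016745/9 = 770396581/3438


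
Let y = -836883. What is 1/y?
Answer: -1/836883 ≈ -1.1949e-6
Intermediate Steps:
1/y = 1/(-836883) = -1/836883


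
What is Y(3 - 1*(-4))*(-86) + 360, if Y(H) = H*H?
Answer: -3854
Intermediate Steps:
Y(H) = H**2
Y(3 - 1*(-4))*(-86) + 360 = (3 - 1*(-4))**2*(-86) + 360 = (3 + 4)**2*(-86) + 360 = 7**2*(-86) + 360 = 49*(-86) + 360 = -4214 + 360 = -3854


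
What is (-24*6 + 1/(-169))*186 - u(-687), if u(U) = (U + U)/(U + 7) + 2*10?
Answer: -1540337183/57460 ≈ -26807.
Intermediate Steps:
u(U) = 20 + 2*U/(7 + U) (u(U) = (2*U)/(7 + U) + 20 = 2*U/(7 + U) + 20 = 20 + 2*U/(7 + U))
(-24*6 + 1/(-169))*186 - u(-687) = (-24*6 + 1/(-169))*186 - 2*(70 + 11*(-687))/(7 - 687) = (-144 - 1/169)*186 - 2*(70 - 7557)/(-680) = -24337/169*186 - 2*(-1)*(-7487)/680 = -4526682/169 - 1*7487/340 = -4526682/169 - 7487/340 = -1540337183/57460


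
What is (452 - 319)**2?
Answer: 17689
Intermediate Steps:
(452 - 319)**2 = 133**2 = 17689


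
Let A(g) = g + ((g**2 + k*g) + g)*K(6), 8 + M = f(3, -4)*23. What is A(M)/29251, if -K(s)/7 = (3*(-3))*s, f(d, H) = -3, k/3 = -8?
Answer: 2910523/29251 ≈ 99.502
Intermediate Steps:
k = -24 (k = 3*(-8) = -24)
K(s) = 63*s (K(s) = -7*3*(-3)*s = -(-63)*s = 63*s)
M = -77 (M = -8 - 3*23 = -8 - 69 = -77)
A(g) = -8693*g + 378*g**2 (A(g) = g + ((g**2 - 24*g) + g)*(63*6) = g + (g**2 - 23*g)*378 = g + (-8694*g + 378*g**2) = -8693*g + 378*g**2)
A(M)/29251 = -77*(-8693 + 378*(-77))/29251 = -77*(-8693 - 29106)*(1/29251) = -77*(-37799)*(1/29251) = 2910523*(1/29251) = 2910523/29251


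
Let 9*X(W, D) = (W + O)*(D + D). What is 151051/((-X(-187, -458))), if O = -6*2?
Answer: -1359459/182284 ≈ -7.4579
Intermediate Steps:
O = -12
X(W, D) = 2*D*(-12 + W)/9 (X(W, D) = ((W - 12)*(D + D))/9 = ((-12 + W)*(2*D))/9 = (2*D*(-12 + W))/9 = 2*D*(-12 + W)/9)
151051/((-X(-187, -458))) = 151051/((-2*(-458)*(-12 - 187)/9)) = 151051/((-2*(-458)*(-199)/9)) = 151051/((-1*182284/9)) = 151051/(-182284/9) = 151051*(-9/182284) = -1359459/182284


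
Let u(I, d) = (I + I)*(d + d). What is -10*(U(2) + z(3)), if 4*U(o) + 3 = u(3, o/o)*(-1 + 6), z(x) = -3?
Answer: -225/2 ≈ -112.50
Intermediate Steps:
u(I, d) = 4*I*d (u(I, d) = (2*I)*(2*d) = 4*I*d)
U(o) = 57/4 (U(o) = -¾ + ((4*3*(o/o))*(-1 + 6))/4 = -¾ + ((4*3*1)*5)/4 = -¾ + (12*5)/4 = -¾ + (¼)*60 = -¾ + 15 = 57/4)
-10*(U(2) + z(3)) = -10*(57/4 - 3) = -10*45/4 = -225/2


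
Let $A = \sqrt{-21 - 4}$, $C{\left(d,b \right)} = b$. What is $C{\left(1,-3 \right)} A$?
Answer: $- 15 i \approx - 15.0 i$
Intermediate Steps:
$A = 5 i$ ($A = \sqrt{-25} = 5 i \approx 5.0 i$)
$C{\left(1,-3 \right)} A = - 3 \cdot 5 i = - 15 i$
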